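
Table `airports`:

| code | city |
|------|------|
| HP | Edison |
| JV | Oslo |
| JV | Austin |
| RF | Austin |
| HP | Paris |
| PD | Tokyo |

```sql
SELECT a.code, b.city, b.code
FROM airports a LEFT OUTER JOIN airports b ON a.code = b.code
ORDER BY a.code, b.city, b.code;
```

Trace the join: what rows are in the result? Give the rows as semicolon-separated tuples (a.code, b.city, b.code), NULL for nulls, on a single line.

(HP, Edison, HP); (HP, Edison, HP); (HP, Paris, HP); (HP, Paris, HP); (JV, Austin, JV); (JV, Austin, JV); (JV, Oslo, JV); (JV, Oslo, JV); (PD, Tokyo, PD); (RF, Austin, RF)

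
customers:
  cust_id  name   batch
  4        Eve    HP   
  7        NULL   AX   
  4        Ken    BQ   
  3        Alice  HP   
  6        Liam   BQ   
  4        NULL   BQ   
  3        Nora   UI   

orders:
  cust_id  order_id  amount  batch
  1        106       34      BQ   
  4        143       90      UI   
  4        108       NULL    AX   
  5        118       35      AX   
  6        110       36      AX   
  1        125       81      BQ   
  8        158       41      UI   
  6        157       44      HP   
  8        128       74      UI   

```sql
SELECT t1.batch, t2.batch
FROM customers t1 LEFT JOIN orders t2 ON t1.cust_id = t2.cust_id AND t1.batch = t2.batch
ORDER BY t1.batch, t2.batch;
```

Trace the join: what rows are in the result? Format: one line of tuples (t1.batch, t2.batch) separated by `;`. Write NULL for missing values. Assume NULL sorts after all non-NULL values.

(AX, NULL); (BQ, NULL); (BQ, NULL); (BQ, NULL); (HP, NULL); (HP, NULL); (UI, NULL)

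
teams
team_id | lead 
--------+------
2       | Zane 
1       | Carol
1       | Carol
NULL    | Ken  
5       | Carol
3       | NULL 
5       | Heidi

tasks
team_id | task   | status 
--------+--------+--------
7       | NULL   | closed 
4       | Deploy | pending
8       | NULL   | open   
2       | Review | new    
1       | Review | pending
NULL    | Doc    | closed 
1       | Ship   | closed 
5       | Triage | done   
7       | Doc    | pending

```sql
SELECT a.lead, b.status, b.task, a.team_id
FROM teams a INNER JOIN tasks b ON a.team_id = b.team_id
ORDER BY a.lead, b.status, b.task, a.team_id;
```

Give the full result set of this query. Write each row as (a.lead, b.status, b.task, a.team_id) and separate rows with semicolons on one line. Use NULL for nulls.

(Carol, closed, Ship, 1); (Carol, closed, Ship, 1); (Carol, done, Triage, 5); (Carol, pending, Review, 1); (Carol, pending, Review, 1); (Heidi, done, Triage, 5); (Zane, new, Review, 2)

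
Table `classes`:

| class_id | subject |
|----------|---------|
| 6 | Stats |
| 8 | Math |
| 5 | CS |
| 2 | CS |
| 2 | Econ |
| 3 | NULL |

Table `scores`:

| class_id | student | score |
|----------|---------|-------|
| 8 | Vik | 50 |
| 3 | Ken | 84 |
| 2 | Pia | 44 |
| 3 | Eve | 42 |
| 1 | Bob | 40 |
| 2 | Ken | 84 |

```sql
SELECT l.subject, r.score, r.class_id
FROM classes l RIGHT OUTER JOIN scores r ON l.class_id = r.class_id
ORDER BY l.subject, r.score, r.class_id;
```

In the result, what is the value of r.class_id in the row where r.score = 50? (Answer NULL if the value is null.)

RIGHT JOIN keeps every row from `scores`; unmatched rows get NULL for `classes`'s columns.
Matching on l.class_id = r.class_id.
- l (class_id=6) has no partner in r.
- l (class_id=8) pairs with 1 row(s) of r.
- l (class_id=5) has no partner in r.
- l (class_id=2) pairs with 2 row(s) of r.
- l (class_id=2) pairs with 2 row(s) of r.
- l (class_id=3) pairs with 2 row(s) of r.
- plus 1 unmatched r row(s), each kept with NULL l columns.

8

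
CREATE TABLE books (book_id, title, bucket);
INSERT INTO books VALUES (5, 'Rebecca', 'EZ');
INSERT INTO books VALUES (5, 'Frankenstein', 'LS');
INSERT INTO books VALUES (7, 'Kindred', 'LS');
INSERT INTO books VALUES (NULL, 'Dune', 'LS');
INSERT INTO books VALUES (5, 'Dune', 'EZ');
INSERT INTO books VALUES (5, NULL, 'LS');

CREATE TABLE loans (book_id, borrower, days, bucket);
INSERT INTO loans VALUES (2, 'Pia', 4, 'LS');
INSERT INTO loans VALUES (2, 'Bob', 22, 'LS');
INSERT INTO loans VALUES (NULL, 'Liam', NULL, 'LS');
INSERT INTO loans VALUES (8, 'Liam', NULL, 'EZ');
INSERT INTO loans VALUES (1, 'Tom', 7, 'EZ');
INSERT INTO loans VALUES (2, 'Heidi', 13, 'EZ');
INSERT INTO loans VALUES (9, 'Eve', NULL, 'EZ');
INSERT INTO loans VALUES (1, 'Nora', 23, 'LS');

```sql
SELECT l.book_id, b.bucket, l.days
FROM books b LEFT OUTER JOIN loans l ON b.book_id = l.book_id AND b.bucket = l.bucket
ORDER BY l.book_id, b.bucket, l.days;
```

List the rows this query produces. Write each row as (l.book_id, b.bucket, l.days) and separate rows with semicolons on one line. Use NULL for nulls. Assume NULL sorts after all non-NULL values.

(NULL, EZ, NULL); (NULL, EZ, NULL); (NULL, LS, NULL); (NULL, LS, NULL); (NULL, LS, NULL); (NULL, LS, NULL)

LEFT JOIN keeps every row from `books`; unmatched rows get NULL for `loans`'s columns.
Matching on b.book_id = l.book_id AND b.bucket = l.bucket. A NULL in a compared column never satisfies the condition.
Matched pairs: 0; unmatched b rows kept: 6.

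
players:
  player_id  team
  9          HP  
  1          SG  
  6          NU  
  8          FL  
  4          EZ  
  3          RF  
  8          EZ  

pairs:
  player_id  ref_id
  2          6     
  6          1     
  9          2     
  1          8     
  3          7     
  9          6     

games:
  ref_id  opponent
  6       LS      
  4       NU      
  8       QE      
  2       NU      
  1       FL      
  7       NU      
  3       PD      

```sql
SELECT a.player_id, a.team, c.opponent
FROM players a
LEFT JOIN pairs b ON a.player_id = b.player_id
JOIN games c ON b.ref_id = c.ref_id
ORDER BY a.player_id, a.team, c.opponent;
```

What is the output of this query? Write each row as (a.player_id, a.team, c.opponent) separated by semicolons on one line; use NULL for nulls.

Evaluate left to right. First `players a LEFT JOIN pairs b` on player_id: 8 row(s).
Then INNER JOIN `games c` on ref_id: keep only rows whose b.ref_id appears in c.

(1, SG, QE); (3, RF, NU); (6, NU, FL); (9, HP, LS); (9, HP, NU)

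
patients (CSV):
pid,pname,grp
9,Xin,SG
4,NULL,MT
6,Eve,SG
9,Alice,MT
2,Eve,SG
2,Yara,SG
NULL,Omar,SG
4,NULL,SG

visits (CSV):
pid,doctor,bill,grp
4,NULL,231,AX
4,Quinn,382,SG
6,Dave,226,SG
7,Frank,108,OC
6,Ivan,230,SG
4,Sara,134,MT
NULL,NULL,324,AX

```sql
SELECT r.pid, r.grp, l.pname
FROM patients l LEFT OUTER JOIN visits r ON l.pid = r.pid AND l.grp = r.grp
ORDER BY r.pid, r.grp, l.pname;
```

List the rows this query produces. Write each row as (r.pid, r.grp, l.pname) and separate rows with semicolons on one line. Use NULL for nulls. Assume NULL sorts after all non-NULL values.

(4, MT, NULL); (4, SG, NULL); (6, SG, Eve); (6, SG, Eve); (NULL, NULL, Alice); (NULL, NULL, Eve); (NULL, NULL, Omar); (NULL, NULL, Xin); (NULL, NULL, Yara)

LEFT JOIN keeps every row from `patients`; unmatched rows get NULL for `visits`'s columns.
Matching on l.pid = r.pid AND l.grp = r.grp. A NULL in a compared column never satisfies the condition.
- pid=9, grp=SG: no r row matches, row kept with r columns NULL.
- pid=4, grp=MT: 1 matching r row(s), so 1 row(s) emitted.
- pid=6, grp=SG: 2 matching r row(s), so 2 row(s) emitted.
- pid=9, grp=MT: no r row matches, row kept with r columns NULL.
- pid=2, grp=SG: no r row matches, row kept with r columns NULL.
- pid=2, grp=SG: no r row matches, row kept with r columns NULL.
- pid=NULL, grp=SG: no r row matches, row kept with r columns NULL.
- pid=4, grp=SG: 1 matching r row(s), so 1 row(s) emitted.
After projecting and ordering:
r.pid | r.grp | l.pname
4 | MT | NULL
4 | SG | NULL
6 | SG | Eve
6 | SG | Eve
NULL | NULL | Alice
NULL | NULL | Eve
NULL | NULL | Omar
NULL | NULL | Xin
NULL | NULL | Yara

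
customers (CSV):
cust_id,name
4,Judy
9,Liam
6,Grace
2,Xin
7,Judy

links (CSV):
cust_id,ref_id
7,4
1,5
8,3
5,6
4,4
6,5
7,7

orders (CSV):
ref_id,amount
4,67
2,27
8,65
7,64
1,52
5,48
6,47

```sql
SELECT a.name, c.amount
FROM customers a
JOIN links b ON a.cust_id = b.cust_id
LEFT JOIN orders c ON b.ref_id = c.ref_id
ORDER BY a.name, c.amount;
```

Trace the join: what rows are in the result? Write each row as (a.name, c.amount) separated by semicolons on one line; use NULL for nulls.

(Grace, 48); (Judy, 64); (Judy, 67); (Judy, 67)

Evaluate left to right. First `customers a INNER JOIN links b` on cust_id: 4 row(s).
Then LEFT JOIN `orders c` on ref_id: each of those 4 rows is kept; rows whose b.ref_id has no match in c get NULL for c's columns.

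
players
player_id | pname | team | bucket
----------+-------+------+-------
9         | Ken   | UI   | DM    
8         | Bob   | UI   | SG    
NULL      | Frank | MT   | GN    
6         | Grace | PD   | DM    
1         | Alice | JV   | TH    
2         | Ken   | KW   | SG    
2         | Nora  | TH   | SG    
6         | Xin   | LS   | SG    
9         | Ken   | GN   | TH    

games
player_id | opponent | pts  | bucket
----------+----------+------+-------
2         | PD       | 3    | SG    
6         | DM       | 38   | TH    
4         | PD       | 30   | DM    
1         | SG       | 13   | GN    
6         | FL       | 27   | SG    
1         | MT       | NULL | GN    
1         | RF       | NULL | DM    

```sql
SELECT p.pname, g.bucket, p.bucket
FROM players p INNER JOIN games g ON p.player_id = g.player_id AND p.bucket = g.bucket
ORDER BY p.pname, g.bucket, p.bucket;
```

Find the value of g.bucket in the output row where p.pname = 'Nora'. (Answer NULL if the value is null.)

SG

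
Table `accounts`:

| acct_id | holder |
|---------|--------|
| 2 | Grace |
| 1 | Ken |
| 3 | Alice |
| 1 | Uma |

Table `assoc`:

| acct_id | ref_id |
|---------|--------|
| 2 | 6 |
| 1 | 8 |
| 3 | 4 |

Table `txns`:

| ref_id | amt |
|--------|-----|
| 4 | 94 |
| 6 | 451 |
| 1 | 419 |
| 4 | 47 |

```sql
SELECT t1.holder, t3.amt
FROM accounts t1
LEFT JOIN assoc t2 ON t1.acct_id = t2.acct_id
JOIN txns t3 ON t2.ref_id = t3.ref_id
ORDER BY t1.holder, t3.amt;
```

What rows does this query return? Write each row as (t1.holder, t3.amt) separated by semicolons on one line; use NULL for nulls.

Step 1 — t1 LEFT JOIN t2 on acct_id → 4 row(s).
Then INNER JOIN `txns t3` on ref_id: keep only rows whose t2.ref_id appears in t3.

(Alice, 47); (Alice, 94); (Grace, 451)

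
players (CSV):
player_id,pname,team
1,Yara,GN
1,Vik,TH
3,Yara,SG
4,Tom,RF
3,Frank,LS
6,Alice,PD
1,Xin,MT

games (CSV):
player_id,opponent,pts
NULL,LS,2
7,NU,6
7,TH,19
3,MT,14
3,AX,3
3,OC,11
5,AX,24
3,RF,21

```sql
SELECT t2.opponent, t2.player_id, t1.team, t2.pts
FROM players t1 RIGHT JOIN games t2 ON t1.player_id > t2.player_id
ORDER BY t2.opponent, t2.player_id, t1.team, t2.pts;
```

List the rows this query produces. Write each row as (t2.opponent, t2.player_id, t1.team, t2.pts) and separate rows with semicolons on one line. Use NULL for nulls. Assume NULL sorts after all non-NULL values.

RIGHT JOIN keeps every row from `games`; unmatched rows get NULL for `players`'s columns.
Matching on t1.player_id > t2.player_id. A NULL in a compared column never satisfies the condition.
- t1[0] player_id=1 → no match.
- t1[1] player_id=1 → no match.
- t1[2] player_id=3 → no match.
- t1[3] player_id=4 → 4 match(es) in t2 → 4 row(s).
- t1[4] player_id=3 → no match.
- t1[5] player_id=6 → 5 match(es) in t2 → 5 row(s).
- t1[6] player_id=1 → no match.
- 3 t2 row(s) had no t1 match → kept, t1 columns NULL.

(AX, 3, PD, 3); (AX, 3, RF, 3); (AX, 5, PD, 24); (LS, NULL, NULL, 2); (MT, 3, PD, 14); (MT, 3, RF, 14); (NU, 7, NULL, 6); (OC, 3, PD, 11); (OC, 3, RF, 11); (RF, 3, PD, 21); (RF, 3, RF, 21); (TH, 7, NULL, 19)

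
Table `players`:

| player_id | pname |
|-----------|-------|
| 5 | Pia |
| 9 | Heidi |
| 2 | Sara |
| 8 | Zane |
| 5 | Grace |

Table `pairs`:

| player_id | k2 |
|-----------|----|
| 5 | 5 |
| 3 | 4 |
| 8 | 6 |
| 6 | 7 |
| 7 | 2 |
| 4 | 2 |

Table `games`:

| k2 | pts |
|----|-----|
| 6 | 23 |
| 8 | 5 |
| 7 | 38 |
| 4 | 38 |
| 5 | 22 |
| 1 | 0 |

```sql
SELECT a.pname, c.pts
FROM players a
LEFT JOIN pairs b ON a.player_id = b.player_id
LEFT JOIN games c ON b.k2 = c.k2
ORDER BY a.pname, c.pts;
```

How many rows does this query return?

Step 1 — a LEFT JOIN b on player_id → 5 row(s).
Then LEFT JOIN `games c` on k2: each of those 5 rows is kept; rows whose b.k2 has no match in c get NULL for c's columns.
Result: 5 row(s).

5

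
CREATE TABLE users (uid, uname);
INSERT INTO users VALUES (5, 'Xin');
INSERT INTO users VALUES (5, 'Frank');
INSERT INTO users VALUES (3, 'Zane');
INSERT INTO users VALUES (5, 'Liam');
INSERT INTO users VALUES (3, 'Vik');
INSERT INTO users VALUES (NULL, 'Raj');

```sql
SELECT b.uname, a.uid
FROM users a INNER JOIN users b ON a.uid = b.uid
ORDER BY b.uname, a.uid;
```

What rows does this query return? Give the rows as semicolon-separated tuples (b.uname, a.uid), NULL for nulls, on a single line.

INNER JOIN keeps only pairs where the ON condition holds.
Matching on a.uid = b.uid. A NULL in a compared column never satisfies the condition.
- uid=5: 3 matching b row(s), so 3 row(s) emitted.
- uid=5: 3 matching b row(s), so 3 row(s) emitted.
- uid=3: 2 matching b row(s), so 2 row(s) emitted.
- uid=5: 3 matching b row(s), so 3 row(s) emitted.
- uid=3: 2 matching b row(s), so 2 row(s) emitted.
- uid=NULL: no matching b row, dropped.

(Frank, 5); (Frank, 5); (Frank, 5); (Liam, 5); (Liam, 5); (Liam, 5); (Vik, 3); (Vik, 3); (Xin, 5); (Xin, 5); (Xin, 5); (Zane, 3); (Zane, 3)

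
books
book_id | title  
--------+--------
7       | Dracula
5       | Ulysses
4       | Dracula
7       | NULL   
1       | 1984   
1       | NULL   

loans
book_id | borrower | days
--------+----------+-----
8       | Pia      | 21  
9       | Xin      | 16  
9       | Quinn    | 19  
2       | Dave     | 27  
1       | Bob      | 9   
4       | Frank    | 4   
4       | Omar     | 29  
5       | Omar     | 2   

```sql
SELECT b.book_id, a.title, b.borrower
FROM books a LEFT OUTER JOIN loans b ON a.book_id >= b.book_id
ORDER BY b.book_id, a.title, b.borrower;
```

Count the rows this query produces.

LEFT JOIN keeps every row from `books`; unmatched rows get NULL for `loans`'s columns.
Matching on a.book_id >= b.book_id.
- book_id=7: 5 matching b row(s), so 5 row(s) emitted.
- book_id=5: 5 matching b row(s), so 5 row(s) emitted.
- book_id=4: 4 matching b row(s), so 4 row(s) emitted.
- book_id=7: 5 matching b row(s), so 5 row(s) emitted.
- book_id=1: 1 matching b row(s), so 1 row(s) emitted.
- book_id=1: 1 matching b row(s), so 1 row(s) emitted.
Total: 21 rows.

21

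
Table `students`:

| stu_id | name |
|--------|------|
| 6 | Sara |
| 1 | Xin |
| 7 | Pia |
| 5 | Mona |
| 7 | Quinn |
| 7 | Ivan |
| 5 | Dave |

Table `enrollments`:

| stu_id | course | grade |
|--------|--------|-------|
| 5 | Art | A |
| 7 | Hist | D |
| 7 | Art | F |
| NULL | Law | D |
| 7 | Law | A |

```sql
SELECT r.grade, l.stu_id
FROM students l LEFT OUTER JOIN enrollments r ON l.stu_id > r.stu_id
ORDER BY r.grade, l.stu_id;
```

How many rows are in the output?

LEFT JOIN keeps every row from `students`; unmatched rows get NULL for `enrollments`'s columns.
Matching on l.stu_id > r.stu_id. A NULL in a compared column never satisfies the condition.
- l (stu_id=6) pairs with 1 row(s) of r.
- l (stu_id=1) has no partner → padded with NULL.
- l (stu_id=7) pairs with 1 row(s) of r.
- l (stu_id=5) has no partner → padded with NULL.
- l (stu_id=7) pairs with 1 row(s) of r.
- l (stu_id=7) pairs with 1 row(s) of r.
- l (stu_id=5) has no partner → padded with NULL.
Total: 4 matched + 3 padded = 7 rows.

7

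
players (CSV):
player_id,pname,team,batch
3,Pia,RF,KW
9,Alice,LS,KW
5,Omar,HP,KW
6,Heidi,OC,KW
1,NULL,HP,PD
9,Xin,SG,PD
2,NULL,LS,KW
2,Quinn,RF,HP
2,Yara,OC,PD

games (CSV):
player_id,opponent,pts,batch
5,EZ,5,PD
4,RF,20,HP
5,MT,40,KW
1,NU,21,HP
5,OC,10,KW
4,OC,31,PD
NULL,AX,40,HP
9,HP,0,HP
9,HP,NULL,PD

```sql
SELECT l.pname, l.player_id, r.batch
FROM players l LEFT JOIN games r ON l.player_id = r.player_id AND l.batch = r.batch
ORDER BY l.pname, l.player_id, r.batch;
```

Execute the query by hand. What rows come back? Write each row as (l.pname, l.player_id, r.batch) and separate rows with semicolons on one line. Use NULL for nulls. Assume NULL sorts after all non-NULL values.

(Alice, 9, NULL); (Heidi, 6, NULL); (Omar, 5, KW); (Omar, 5, KW); (Pia, 3, NULL); (Quinn, 2, NULL); (Xin, 9, PD); (Yara, 2, NULL); (NULL, 1, NULL); (NULL, 2, NULL)

LEFT JOIN keeps every row from `players`; unmatched rows get NULL for `games`'s columns.
Matching on l.player_id = r.player_id AND l.batch = r.batch. A NULL in a compared column never satisfies the condition.
Matched pairs: 3; unmatched l rows kept: 7.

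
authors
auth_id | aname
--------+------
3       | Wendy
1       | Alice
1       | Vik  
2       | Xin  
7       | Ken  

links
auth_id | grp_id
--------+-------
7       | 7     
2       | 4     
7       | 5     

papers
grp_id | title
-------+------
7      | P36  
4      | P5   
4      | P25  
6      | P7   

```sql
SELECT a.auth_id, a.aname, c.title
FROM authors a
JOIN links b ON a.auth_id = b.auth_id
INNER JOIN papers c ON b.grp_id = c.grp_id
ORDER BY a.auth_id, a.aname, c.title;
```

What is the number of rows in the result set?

Step 1 — a INNER JOIN b on auth_id → 3 row(s).
Then INNER JOIN `papers c` on grp_id: keep only rows whose b.grp_id appears in c.
Result: 3 row(s).

3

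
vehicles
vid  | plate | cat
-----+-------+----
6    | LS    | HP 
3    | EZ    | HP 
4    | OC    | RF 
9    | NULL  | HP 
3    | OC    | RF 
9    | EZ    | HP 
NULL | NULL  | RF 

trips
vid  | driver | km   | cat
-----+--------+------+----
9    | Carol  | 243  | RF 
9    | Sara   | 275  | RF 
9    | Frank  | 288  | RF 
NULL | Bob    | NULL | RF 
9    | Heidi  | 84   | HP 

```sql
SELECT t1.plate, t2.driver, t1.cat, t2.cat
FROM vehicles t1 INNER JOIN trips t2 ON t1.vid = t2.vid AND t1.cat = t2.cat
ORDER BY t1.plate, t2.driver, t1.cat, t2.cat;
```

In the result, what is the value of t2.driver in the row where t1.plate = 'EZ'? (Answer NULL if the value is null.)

INNER JOIN keeps only pairs where the ON condition holds.
Matching on t1.vid = t2.vid AND t1.cat = t2.cat. A NULL in a compared column never satisfies the condition.
Matched pairs: 2.

Heidi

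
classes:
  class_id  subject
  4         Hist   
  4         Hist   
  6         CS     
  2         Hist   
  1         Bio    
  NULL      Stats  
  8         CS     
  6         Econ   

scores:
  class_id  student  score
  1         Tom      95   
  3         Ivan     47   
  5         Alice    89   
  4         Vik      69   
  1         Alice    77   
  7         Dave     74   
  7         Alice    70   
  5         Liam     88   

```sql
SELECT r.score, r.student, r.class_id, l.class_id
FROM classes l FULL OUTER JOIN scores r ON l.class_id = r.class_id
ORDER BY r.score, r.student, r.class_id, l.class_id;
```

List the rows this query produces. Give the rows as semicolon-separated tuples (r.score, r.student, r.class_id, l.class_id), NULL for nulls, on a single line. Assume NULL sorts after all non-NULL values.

FULL OUTER JOIN keeps every row from both sides; unmatched rows get NULL for the other side's columns.
Matching on l.class_id = r.class_id. A NULL in a compared column never satisfies the condition.
Matched pairs: 4; unmatched l rows kept: 5; unmatched r rows kept: 5.

(47, Ivan, 3, NULL); (69, Vik, 4, 4); (69, Vik, 4, 4); (70, Alice, 7, NULL); (74, Dave, 7, NULL); (77, Alice, 1, 1); (88, Liam, 5, NULL); (89, Alice, 5, NULL); (95, Tom, 1, 1); (NULL, NULL, NULL, 2); (NULL, NULL, NULL, 6); (NULL, NULL, NULL, 6); (NULL, NULL, NULL, 8); (NULL, NULL, NULL, NULL)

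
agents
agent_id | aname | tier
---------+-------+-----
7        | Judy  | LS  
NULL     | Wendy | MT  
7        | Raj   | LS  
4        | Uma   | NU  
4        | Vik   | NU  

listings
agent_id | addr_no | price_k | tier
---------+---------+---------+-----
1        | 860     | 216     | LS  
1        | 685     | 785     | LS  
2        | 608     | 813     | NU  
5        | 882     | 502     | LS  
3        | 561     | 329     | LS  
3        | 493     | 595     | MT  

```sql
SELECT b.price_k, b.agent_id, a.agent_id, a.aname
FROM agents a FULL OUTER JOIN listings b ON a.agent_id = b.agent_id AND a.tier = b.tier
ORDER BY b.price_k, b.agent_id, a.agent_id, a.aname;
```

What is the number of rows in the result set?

FULL OUTER JOIN keeps every row from both sides; unmatched rows get NULL for the other side's columns.
Matching on a.agent_id = b.agent_id AND a.tier = b.tier. A NULL in a compared column never satisfies the condition.
Matched pairs: 0; unmatched a rows kept: 5; unmatched b rows kept: 6.
Total: 0 matched + 11 padded = 11 rows.

11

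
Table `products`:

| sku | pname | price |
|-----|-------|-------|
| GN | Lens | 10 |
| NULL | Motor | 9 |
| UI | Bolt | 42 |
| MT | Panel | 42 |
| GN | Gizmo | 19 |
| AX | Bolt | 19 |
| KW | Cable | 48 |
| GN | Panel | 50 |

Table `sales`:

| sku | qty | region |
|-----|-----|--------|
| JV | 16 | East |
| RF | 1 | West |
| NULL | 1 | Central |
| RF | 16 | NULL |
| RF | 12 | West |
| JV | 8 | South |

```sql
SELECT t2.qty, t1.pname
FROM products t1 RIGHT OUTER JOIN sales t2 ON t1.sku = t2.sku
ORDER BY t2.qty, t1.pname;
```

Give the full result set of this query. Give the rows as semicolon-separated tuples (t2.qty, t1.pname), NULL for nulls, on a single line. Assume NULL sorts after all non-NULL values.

(1, NULL); (1, NULL); (8, NULL); (12, NULL); (16, NULL); (16, NULL)

RIGHT JOIN keeps every row from `sales`; unmatched rows get NULL for `products`'s columns.
Matching on t1.sku = t2.sku. A NULL in a compared column never satisfies the condition.
- t1[0] sku=GN → no match.
- t1[1] sku=NULL → no match.
- t1[2] sku=UI → no match.
- t1[3] sku=MT → no match.
- t1[4] sku=GN → no match.
- t1[5] sku=AX → no match.
- t1[6] sku=KW → no match.
- t1[7] sku=GN → no match.
- plus 6 unmatched t2 row(s), each kept with NULL t1 columns.
After projecting and ordering:
t2.qty | t1.pname
1 | NULL
1 | NULL
8 | NULL
12 | NULL
16 | NULL
16 | NULL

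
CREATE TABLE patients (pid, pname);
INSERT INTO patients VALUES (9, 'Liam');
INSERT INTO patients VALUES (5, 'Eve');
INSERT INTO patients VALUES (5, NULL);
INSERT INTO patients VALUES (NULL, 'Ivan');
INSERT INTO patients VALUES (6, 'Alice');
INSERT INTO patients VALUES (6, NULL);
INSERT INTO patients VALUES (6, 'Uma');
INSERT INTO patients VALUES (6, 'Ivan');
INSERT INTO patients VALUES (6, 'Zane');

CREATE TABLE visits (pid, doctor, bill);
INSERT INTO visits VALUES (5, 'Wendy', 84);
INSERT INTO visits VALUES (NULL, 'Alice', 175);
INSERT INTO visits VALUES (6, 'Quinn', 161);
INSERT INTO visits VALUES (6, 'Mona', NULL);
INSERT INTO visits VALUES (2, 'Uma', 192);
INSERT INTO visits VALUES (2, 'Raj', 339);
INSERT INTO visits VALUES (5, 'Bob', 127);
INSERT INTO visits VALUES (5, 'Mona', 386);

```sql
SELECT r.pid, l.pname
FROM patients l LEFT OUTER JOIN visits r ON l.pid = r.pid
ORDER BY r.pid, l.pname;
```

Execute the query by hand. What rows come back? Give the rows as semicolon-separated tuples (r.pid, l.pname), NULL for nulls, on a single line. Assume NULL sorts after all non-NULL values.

(5, Eve); (5, Eve); (5, Eve); (5, NULL); (5, NULL); (5, NULL); (6, Alice); (6, Alice); (6, Ivan); (6, Ivan); (6, Uma); (6, Uma); (6, Zane); (6, Zane); (6, NULL); (6, NULL); (NULL, Ivan); (NULL, Liam)

LEFT JOIN keeps every row from `patients`; unmatched rows get NULL for `visits`'s columns.
Matching on l.pid = r.pid. A NULL in a compared column never satisfies the condition.
- l[0] pid=9 → no match; kept with NULLs on the r side.
- l[1] pid=5 → 3 match(es) in r → 3 row(s).
- l[2] pid=5 → 3 match(es) in r → 3 row(s).
- l[3] pid=NULL → no match; kept with NULLs on the r side.
- l[4] pid=6 → 2 match(es) in r → 2 row(s).
- l[5] pid=6 → 2 match(es) in r → 2 row(s).
- l[6] pid=6 → 2 match(es) in r → 2 row(s).
- l[7] pid=6 → 2 match(es) in r → 2 row(s).
- l[8] pid=6 → 2 match(es) in r → 2 row(s).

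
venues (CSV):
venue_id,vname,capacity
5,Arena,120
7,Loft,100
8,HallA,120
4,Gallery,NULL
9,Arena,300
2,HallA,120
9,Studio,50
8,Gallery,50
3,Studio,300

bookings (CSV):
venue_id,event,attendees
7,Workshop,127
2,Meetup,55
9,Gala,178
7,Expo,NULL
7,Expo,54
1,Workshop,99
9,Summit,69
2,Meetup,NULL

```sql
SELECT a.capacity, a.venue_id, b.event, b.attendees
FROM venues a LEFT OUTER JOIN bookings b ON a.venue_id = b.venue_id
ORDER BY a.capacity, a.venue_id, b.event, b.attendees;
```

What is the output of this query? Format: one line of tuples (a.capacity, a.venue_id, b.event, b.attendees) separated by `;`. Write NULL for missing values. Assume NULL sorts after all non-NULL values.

LEFT JOIN keeps every row from `venues`; unmatched rows get NULL for `bookings`'s columns.
Matching on a.venue_id = b.venue_id.
- a row (venue_id=5): no match → kept, b columns NULL.
- a row (venue_id=7): matches 3 b row(s) → 3 output row(s).
- a row (venue_id=8): no match → kept, b columns NULL.
- a row (venue_id=4): no match → kept, b columns NULL.
- a row (venue_id=9): matches 2 b row(s) → 2 output row(s).
- a row (venue_id=2): matches 2 b row(s) → 2 output row(s).
- a row (venue_id=9): matches 2 b row(s) → 2 output row(s).
- a row (venue_id=8): no match → kept, b columns NULL.
- a row (venue_id=3): no match → kept, b columns NULL.

(50, 8, NULL, NULL); (50, 9, Gala, 178); (50, 9, Summit, 69); (100, 7, Expo, 54); (100, 7, Expo, NULL); (100, 7, Workshop, 127); (120, 2, Meetup, 55); (120, 2, Meetup, NULL); (120, 5, NULL, NULL); (120, 8, NULL, NULL); (300, 3, NULL, NULL); (300, 9, Gala, 178); (300, 9, Summit, 69); (NULL, 4, NULL, NULL)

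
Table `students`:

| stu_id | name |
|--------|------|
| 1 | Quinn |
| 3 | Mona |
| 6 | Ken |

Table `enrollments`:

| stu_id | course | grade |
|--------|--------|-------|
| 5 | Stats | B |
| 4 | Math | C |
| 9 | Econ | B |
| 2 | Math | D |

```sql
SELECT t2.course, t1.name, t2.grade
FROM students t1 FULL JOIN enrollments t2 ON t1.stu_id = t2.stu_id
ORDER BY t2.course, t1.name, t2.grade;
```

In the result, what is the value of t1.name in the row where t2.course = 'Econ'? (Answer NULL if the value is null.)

NULL

FULL OUTER JOIN keeps every row from both sides; unmatched rows get NULL for the other side's columns.
Matching on t1.stu_id = t2.stu_id.
- t1[0] stu_id=1 → no match; kept with NULLs on the t2 side.
- t1[1] stu_id=3 → no match; kept with NULLs on the t2 side.
- t1[2] stu_id=6 → no match; kept with NULLs on the t2 side.
- plus 4 unmatched t2 row(s), each kept with NULL t1 columns.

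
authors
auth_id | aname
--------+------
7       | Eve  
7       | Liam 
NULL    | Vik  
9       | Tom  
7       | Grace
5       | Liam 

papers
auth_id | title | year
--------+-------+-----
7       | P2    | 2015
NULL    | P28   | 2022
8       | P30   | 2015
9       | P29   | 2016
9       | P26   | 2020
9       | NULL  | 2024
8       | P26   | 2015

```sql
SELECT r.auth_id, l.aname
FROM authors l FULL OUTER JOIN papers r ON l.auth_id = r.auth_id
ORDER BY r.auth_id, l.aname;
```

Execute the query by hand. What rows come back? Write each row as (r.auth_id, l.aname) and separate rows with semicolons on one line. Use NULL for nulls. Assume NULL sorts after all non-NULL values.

(7, Eve); (7, Grace); (7, Liam); (8, NULL); (8, NULL); (9, Tom); (9, Tom); (9, Tom); (NULL, Liam); (NULL, Vik); (NULL, NULL)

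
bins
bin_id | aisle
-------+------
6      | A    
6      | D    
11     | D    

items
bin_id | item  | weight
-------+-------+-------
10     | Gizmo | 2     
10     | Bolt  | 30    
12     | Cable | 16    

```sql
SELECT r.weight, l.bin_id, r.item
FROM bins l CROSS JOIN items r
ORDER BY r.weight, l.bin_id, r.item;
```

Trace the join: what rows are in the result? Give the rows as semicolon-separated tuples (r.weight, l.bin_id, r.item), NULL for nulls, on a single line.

CROSS JOIN pairs every row of `bins` with every row of `items`: 3 × 3 = 9 rows.
After projecting and ordering:
r.weight | l.bin_id | r.item
2 | 6 | Gizmo
2 | 6 | Gizmo
2 | 11 | Gizmo
16 | 6 | Cable
16 | 6 | Cable
16 | 11 | Cable
30 | 6 | Bolt
30 | 6 | Bolt
30 | 11 | Bolt

(2, 6, Gizmo); (2, 6, Gizmo); (2, 11, Gizmo); (16, 6, Cable); (16, 6, Cable); (16, 11, Cable); (30, 6, Bolt); (30, 6, Bolt); (30, 11, Bolt)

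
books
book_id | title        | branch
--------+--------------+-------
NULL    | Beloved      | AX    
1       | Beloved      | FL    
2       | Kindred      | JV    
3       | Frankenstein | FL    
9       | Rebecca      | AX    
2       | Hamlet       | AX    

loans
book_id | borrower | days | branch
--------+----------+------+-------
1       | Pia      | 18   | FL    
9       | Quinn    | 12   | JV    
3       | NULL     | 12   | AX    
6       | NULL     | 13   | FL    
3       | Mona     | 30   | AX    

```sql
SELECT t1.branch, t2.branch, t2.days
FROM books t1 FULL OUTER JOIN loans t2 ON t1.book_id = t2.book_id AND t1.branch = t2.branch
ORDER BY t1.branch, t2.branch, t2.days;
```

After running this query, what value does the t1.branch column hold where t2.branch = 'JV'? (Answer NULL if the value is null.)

NULL

FULL OUTER JOIN keeps every row from both sides; unmatched rows get NULL for the other side's columns.
Matching on t1.book_id = t2.book_id AND t1.branch = t2.branch. A NULL in a compared column never satisfies the condition.
- t1[0] book_id=NULL, branch=AX → no match; kept with NULLs on the t2 side.
- t1[1] book_id=1, branch=FL → 1 match(es) in t2 → 1 row(s).
- t1[2] book_id=2, branch=JV → no match; kept with NULLs on the t2 side.
- t1[3] book_id=3, branch=FL → no match; kept with NULLs on the t2 side.
- t1[4] book_id=9, branch=AX → no match; kept with NULLs on the t2 side.
- t1[5] book_id=2, branch=AX → no match; kept with NULLs on the t2 side.
- 4 row(s) from t2 found no t1 partner → padded with NULL.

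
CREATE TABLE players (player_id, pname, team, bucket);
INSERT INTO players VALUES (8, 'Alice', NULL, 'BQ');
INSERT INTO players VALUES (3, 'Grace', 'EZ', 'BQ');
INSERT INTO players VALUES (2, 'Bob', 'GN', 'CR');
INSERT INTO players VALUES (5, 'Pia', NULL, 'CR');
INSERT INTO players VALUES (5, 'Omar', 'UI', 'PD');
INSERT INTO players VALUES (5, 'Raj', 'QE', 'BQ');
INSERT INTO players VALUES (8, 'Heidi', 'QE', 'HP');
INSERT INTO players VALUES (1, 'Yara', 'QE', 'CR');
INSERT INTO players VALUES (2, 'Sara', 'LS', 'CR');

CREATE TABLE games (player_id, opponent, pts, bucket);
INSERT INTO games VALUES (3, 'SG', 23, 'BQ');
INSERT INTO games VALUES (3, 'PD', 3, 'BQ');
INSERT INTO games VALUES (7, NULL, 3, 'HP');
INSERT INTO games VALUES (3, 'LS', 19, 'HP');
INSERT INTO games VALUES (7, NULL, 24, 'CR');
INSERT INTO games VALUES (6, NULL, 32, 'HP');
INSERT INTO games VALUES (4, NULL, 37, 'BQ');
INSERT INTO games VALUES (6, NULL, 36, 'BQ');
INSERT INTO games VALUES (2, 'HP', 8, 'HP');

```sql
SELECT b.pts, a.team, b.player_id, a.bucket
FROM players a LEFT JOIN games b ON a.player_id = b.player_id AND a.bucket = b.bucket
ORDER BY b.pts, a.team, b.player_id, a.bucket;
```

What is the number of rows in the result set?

10

LEFT JOIN keeps every row from `players`; unmatched rows get NULL for `games`'s columns.
Matching on a.player_id = b.player_id AND a.bucket = b.bucket.
- a (player_id=8, bucket=BQ) has no partner → padded with NULL.
- a (player_id=3, bucket=BQ) pairs with 2 row(s) of b.
- a (player_id=2, bucket=CR) has no partner → padded with NULL.
- a (player_id=5, bucket=CR) has no partner → padded with NULL.
- a (player_id=5, bucket=PD) has no partner → padded with NULL.
- a (player_id=5, bucket=BQ) has no partner → padded with NULL.
- a (player_id=8, bucket=HP) has no partner → padded with NULL.
- a (player_id=1, bucket=CR) has no partner → padded with NULL.
- a (player_id=2, bucket=CR) has no partner → padded with NULL.
Total: 2 matched + 8 padded = 10 rows.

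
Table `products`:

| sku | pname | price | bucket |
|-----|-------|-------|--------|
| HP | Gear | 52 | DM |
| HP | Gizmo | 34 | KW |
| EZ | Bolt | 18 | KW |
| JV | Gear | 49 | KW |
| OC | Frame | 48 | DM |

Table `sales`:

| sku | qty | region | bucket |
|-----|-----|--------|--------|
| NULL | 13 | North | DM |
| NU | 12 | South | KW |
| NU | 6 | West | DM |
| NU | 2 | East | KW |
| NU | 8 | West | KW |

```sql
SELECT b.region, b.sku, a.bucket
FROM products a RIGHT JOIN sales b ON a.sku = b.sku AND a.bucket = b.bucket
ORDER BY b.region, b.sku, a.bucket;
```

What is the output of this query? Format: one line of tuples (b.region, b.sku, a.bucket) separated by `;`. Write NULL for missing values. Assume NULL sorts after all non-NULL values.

(East, NU, NULL); (North, NULL, NULL); (South, NU, NULL); (West, NU, NULL); (West, NU, NULL)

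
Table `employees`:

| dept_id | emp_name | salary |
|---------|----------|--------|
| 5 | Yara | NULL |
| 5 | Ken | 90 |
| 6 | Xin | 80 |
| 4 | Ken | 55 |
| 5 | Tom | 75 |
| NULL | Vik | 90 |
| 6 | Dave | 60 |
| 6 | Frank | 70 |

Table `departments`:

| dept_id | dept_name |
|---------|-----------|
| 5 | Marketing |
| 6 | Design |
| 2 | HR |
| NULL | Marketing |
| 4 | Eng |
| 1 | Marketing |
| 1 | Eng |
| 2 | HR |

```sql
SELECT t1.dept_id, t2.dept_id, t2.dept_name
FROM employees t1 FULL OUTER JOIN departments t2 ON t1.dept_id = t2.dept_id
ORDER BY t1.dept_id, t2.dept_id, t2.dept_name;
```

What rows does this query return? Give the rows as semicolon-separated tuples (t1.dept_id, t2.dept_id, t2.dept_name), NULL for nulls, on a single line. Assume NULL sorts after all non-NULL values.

FULL OUTER JOIN keeps every row from both sides; unmatched rows get NULL for the other side's columns.
Matching on t1.dept_id = t2.dept_id. A NULL in a compared column never satisfies the condition.
- t1 (dept_id=5) pairs with 1 row(s) of t2.
- t1 (dept_id=5) pairs with 1 row(s) of t2.
- t1 (dept_id=6) pairs with 1 row(s) of t2.
- t1 (dept_id=4) pairs with 1 row(s) of t2.
- t1 (dept_id=5) pairs with 1 row(s) of t2.
- t1 (dept_id=NULL) has no partner → padded with NULL.
- t1 (dept_id=6) pairs with 1 row(s) of t2.
- t1 (dept_id=6) pairs with 1 row(s) of t2.
- 5 row(s) from t2 found no t1 partner → padded with NULL.

(4, 4, Eng); (5, 5, Marketing); (5, 5, Marketing); (5, 5, Marketing); (6, 6, Design); (6, 6, Design); (6, 6, Design); (NULL, 1, Eng); (NULL, 1, Marketing); (NULL, 2, HR); (NULL, 2, HR); (NULL, NULL, Marketing); (NULL, NULL, NULL)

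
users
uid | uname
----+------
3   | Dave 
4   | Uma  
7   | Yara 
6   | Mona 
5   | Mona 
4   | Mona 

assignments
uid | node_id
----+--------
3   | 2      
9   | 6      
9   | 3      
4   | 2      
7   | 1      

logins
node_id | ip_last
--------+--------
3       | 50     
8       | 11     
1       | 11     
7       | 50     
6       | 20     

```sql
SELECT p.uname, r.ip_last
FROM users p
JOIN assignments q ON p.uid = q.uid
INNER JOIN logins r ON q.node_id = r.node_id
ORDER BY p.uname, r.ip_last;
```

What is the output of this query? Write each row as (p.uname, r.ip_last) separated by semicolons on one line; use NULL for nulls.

Evaluate left to right. First `users p INNER JOIN assignments q` on uid: 4 row(s).
Then INNER JOIN `logins r` on node_id: keep only rows whose q.node_id appears in r.

(Yara, 11)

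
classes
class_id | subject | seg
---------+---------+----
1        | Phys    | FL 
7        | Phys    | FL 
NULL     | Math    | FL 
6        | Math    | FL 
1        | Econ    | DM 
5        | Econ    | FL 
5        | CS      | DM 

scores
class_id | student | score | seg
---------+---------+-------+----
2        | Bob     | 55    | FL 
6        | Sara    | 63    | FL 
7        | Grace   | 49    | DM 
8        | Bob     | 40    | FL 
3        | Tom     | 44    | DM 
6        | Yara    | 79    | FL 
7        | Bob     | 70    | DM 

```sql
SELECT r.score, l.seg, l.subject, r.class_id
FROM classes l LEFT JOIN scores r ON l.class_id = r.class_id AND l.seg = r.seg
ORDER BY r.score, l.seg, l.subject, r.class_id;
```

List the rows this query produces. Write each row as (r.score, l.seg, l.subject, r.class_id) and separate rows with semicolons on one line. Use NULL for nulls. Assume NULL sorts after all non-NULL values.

(63, FL, Math, 6); (79, FL, Math, 6); (NULL, DM, CS, NULL); (NULL, DM, Econ, NULL); (NULL, FL, Econ, NULL); (NULL, FL, Math, NULL); (NULL, FL, Phys, NULL); (NULL, FL, Phys, NULL)

LEFT JOIN keeps every row from `classes`; unmatched rows get NULL for `scores`'s columns.
Matching on l.class_id = r.class_id AND l.seg = r.seg. A NULL in a compared column never satisfies the condition.
- class_id=1, seg=FL: no r row matches, row kept with r columns NULL.
- class_id=7, seg=FL: no r row matches, row kept with r columns NULL.
- class_id=NULL, seg=FL: no r row matches, row kept with r columns NULL.
- class_id=6, seg=FL: 2 matching r row(s), so 2 row(s) emitted.
- class_id=1, seg=DM: no r row matches, row kept with r columns NULL.
- class_id=5, seg=FL: no r row matches, row kept with r columns NULL.
- class_id=5, seg=DM: no r row matches, row kept with r columns NULL.
After projecting and ordering:
r.score | l.seg | l.subject | r.class_id
63 | FL | Math | 6
79 | FL | Math | 6
NULL | DM | CS | NULL
NULL | DM | Econ | NULL
NULL | FL | Econ | NULL
NULL | FL | Math | NULL
NULL | FL | Phys | NULL
NULL | FL | Phys | NULL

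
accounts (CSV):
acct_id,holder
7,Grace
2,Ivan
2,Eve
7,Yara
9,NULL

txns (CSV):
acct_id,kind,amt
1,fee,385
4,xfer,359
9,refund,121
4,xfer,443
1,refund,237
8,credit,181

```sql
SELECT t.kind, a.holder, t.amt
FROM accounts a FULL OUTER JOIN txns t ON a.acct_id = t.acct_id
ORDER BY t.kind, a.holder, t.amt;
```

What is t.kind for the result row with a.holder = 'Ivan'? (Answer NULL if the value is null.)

NULL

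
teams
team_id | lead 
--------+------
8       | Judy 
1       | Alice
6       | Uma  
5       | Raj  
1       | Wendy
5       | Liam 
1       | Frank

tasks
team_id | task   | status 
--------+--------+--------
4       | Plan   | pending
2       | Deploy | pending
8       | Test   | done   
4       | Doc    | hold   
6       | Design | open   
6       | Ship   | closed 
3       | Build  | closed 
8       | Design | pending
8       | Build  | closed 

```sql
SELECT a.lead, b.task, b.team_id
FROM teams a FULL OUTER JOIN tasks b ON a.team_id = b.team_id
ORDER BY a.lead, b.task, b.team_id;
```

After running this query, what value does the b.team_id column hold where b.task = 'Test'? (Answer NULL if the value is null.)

8

FULL OUTER JOIN keeps every row from both sides; unmatched rows get NULL for the other side's columns.
Matching on a.team_id = b.team_id.
Matched pairs: 5; unmatched a rows kept: 5; unmatched b rows kept: 4.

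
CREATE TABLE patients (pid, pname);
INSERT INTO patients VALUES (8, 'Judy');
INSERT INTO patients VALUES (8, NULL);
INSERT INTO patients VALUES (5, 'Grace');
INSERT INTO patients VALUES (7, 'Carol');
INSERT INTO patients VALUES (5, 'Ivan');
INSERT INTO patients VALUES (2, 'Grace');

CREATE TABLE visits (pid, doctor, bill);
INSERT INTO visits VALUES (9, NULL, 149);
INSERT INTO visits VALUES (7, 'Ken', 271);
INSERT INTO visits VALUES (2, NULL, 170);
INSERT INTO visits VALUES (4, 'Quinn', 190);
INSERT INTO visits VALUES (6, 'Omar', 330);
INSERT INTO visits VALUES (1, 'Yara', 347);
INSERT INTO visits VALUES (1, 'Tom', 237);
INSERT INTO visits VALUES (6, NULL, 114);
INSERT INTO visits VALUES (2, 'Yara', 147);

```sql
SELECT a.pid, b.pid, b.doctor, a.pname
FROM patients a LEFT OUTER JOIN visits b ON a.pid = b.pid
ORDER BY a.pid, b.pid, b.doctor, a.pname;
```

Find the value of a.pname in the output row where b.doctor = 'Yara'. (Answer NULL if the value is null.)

Grace

LEFT JOIN keeps every row from `patients`; unmatched rows get NULL for `visits`'s columns.
Matching on a.pid = b.pid.
Matched pairs: 3; unmatched a rows kept: 4.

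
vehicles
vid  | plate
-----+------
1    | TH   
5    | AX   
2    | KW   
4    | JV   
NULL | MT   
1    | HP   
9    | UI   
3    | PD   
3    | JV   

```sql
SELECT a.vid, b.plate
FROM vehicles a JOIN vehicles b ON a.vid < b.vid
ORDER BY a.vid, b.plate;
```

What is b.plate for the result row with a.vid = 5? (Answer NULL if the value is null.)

UI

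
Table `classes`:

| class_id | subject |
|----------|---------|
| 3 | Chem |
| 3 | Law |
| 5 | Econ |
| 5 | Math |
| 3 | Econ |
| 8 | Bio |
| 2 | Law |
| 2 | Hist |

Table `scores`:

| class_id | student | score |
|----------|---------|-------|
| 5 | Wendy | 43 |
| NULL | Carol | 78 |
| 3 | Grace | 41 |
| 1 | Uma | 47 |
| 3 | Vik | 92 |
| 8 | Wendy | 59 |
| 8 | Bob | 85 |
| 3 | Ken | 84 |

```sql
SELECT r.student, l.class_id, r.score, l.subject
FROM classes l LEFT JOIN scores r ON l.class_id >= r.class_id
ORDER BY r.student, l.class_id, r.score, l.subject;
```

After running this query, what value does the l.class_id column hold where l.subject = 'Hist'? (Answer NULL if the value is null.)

LEFT JOIN keeps every row from `classes`; unmatched rows get NULL for `scores`'s columns.
Matching on l.class_id >= r.class_id. A NULL in a compared column never satisfies the condition.
- l row (class_id=3): matches 4 r row(s) → 4 output row(s).
- l row (class_id=3): matches 4 r row(s) → 4 output row(s).
- l row (class_id=5): matches 5 r row(s) → 5 output row(s).
- l row (class_id=5): matches 5 r row(s) → 5 output row(s).
- l row (class_id=3): matches 4 r row(s) → 4 output row(s).
- l row (class_id=8): matches 7 r row(s) → 7 output row(s).
- l row (class_id=2): matches 1 r row(s) → 1 output row(s).
- l row (class_id=2): matches 1 r row(s) → 1 output row(s).

2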